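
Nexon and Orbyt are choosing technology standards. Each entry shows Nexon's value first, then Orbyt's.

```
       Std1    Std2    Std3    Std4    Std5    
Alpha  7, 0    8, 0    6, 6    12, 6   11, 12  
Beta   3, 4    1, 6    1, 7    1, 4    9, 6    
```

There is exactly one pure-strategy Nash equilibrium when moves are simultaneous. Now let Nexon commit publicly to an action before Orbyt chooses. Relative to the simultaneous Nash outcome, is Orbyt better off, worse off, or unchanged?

unchanged

Solve by backward induction (Nexon leads).
- Alpha: BR = Std5, leader payoff 11.
- Beta: BR = Std3, leader payoff 1.
Among 11, 1, the best is 11 at Alpha. Subgame-perfect outcome: (Alpha, Std5) with payoffs (11, 12).
Now find the simultaneous Nash equilibrium.
Nexon's best replies: Std1→Alpha; Std2→Alpha; Std3→Alpha; Std4→Alpha; Std5→Alpha.
Orbyt's best replies: Alpha→Std5; Beta→Std3.
The unique mutual best reply is (Alpha, Std5), giving (11, 12).
Orbyt earns 12 sequentially versus 12 at the Nash outcome: unchanged.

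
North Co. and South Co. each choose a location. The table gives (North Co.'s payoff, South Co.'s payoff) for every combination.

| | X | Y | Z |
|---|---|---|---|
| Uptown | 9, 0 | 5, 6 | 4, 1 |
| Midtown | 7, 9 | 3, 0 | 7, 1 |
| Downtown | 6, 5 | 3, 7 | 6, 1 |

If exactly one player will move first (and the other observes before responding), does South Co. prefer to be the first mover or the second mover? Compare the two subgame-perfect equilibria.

second

If North Co. leads: South Co.'s best replies are Uptown→Y, Midtown→X, Downtown→Y; North Co.'s induced payoffs 5, 7, 3; outcome (Midtown, X), payoffs (7, 9).
If South Co. leads: North Co.'s best replies are X→Uptown, Y→Uptown, Z→Midtown; South Co.'s induced payoffs 0, 6, 1; outcome (Uptown, Y), payoffs (5, 6).
South Co. gets 6 moving first and 9 moving second, so South Co. prefers to move second.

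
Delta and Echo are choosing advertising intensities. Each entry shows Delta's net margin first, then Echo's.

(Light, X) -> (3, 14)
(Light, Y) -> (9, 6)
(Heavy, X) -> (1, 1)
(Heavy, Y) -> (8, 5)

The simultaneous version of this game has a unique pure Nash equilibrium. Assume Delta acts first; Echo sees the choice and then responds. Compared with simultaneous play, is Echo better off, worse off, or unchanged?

Solve by backward induction (Delta leads).
- Light: Echo compares 14, 6 and picks X; Delta would get 3.
- Heavy: Echo compares 1, 5 and picks Y; Delta would get 8.
Delta's induced payoffs are 3, 8, so Delta commits to Heavy. Subgame-perfect outcome: (Heavy, Y) with payoffs (8, 5).
Under simultaneous play:
Delta's best replies: X→Light; Y→Light.
Echo's best replies: Light→X; Heavy→Y.
The unique mutual best reply is (Light, X), giving (3, 14).
Echo earns 5 sequentially versus 14 at the Nash outcome: worse off.

worse off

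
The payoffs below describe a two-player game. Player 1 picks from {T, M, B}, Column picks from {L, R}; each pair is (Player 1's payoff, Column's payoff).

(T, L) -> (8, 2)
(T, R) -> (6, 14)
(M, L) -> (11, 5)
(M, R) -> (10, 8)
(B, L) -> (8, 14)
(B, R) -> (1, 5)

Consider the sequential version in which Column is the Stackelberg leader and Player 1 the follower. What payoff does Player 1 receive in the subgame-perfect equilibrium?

10

Solve by backward induction (Column leads).
- L → Player 1 plays M (best of 8, 11, 8); Column gets 5.
- R → Player 1 plays M (best of 6, 10, 1); Column gets 8.
Column's induced payoffs are 5, 8, so Column commits to R. Subgame-perfect outcome: (M, R) with payoffs (10, 8).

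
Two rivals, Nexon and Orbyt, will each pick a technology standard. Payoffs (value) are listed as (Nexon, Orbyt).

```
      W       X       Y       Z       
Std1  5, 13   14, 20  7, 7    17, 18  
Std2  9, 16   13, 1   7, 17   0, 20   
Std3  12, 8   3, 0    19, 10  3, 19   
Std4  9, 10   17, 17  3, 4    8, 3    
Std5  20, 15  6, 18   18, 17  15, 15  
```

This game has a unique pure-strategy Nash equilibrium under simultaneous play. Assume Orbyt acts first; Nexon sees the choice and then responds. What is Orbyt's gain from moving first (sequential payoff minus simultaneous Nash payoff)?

1

Solve by backward induction (Orbyt leads).
- W: Nexon compares 5, 9, 12, 9, 20 and picks Std5; Orbyt would get 15.
- X: Nexon compares 14, 13, 3, 17, 6 and picks Std4; Orbyt would get 17.
- Y: Nexon compares 7, 7, 19, 3, 18 and picks Std3; Orbyt would get 10.
- Z: Nexon compares 17, 0, 3, 8, 15 and picks Std1; Orbyt would get 18.
Maximizing over 15, 17, 10, 18, Orbyt chooses Z. Subgame-perfect outcome: (Std1, Z) with payoffs (17, 18).
Now find the simultaneous Nash equilibrium.
Nexon's best replies: W→Std5; X→Std4; Y→Std3; Z→Std1.
Orbyt's best replies: Std1→X; Std2→Z; Std3→Z; Std4→X; Std5→X.
Only (Std4, X) has each player best-responding; Nash payoffs (17, 17).
Orbyt's commitment gain: 18 − 17 = 1.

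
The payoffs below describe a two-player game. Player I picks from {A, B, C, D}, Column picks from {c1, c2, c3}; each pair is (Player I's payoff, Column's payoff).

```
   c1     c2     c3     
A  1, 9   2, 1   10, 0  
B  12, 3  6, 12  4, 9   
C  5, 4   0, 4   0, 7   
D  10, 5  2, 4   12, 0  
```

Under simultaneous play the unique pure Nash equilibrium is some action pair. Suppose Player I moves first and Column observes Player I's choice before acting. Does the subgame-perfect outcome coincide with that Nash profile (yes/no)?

no

Column best-responds to each possible Player I move:
- A: Column compares 9, 1, 0 and picks c1; Player I would get 1.
- B: Column compares 3, 12, 9 and picks c2; Player I would get 6.
- C: Column compares 4, 4, 7 and picks c3; Player I would get 0.
- D: Column compares 5, 4, 0 and picks c1; Player I would get 10.
Maximizing over 1, 6, 0, 10, Player I chooses D. Subgame-perfect outcome: (D, c1) with payoffs (10, 5).
Under simultaneous play:
Player I's best replies: c1→B; c2→B; c3→D.
Column's best replies: A→c1; B→c2; C→c3; D→c1.
The unique mutual best reply is (B, c2), giving (6, 12).
Sequential outcome (D, c1) differs from the Nash profile (B, c2).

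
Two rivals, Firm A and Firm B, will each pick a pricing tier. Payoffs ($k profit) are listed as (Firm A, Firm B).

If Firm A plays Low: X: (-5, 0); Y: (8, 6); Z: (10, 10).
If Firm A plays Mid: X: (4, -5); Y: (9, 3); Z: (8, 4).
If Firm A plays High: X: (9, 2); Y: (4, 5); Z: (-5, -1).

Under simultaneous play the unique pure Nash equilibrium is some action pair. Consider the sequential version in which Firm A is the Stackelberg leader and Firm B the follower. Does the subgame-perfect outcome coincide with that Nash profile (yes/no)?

Firm B best-responds to each possible Firm A move:
- Low: BR = Z, leader payoff 10.
- Mid: BR = Z, leader payoff 8.
- High: BR = Y, leader payoff 4.
Among 10, 8, 4, the best is 10 at Low. Subgame-perfect outcome: (Low, Z) with payoffs (10, 10).
Now find the simultaneous Nash equilibrium.
Firm A's best replies: X→High; Y→Mid; Z→Low.
Firm B's best replies: Low→Z; Mid→Z; High→Y.
The unique mutual best reply is (Low, Z), giving (10, 10).
Sequential outcome (Low, Z) coincides with the Nash profile (Low, Z).

yes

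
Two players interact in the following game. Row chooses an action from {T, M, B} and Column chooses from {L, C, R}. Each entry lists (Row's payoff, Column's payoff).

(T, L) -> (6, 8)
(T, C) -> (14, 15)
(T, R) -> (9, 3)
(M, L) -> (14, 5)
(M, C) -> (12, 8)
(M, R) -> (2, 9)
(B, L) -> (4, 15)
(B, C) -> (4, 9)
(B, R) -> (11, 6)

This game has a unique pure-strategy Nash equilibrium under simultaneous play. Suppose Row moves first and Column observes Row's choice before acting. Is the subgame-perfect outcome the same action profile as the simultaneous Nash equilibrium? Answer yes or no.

yes

Backward induction with Row moving first.
- T → Column plays C (best of 8, 15, 3); Row gets 14.
- M → Column plays R (best of 5, 8, 9); Row gets 2.
- B → Column plays L (best of 15, 9, 6); Row gets 4.
Row's induced payoffs are 14, 2, 4, so Row commits to T. Subgame-perfect outcome: (T, C) with payoffs (14, 15).
Under simultaneous play:
Row's best replies: L→M; C→T; R→B.
Column's best replies: T→C; M→R; B→L.
The unique mutual best reply is (T, C), giving (14, 15).
Sequential outcome (T, C) coincides with the Nash profile (T, C).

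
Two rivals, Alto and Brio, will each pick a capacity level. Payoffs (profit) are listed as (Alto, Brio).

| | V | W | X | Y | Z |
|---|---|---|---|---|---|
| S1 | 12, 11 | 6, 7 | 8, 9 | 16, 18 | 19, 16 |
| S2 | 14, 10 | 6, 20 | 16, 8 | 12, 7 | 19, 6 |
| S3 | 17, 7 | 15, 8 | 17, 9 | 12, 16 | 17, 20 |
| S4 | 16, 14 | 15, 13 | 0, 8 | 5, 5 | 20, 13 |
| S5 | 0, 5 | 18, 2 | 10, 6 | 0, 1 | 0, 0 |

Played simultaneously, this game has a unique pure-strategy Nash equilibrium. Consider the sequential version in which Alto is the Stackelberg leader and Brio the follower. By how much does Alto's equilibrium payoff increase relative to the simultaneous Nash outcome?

Backward induction with Alto moving first.
- S1 → Brio plays Y (best of 11, 7, 9, 18, 16); Alto gets 16.
- S2 → Brio plays W (best of 10, 20, 8, 7, 6); Alto gets 6.
- S3 → Brio plays Z (best of 7, 8, 9, 16, 20); Alto gets 17.
- S4 → Brio plays V (best of 14, 13, 8, 5, 13); Alto gets 16.
- S5 → Brio plays X (best of 5, 2, 6, 1, 0); Alto gets 10.
Among 16, 6, 17, 16, 10, the best is 17 at S3. Subgame-perfect outcome: (S3, Z) with payoffs (17, 20).
Under simultaneous play:
Alto's best replies: V→S3; W→S5; X→S3; Y→S1; Z→S4.
Brio's best replies: S1→Y; S2→W; S3→Z; S4→V; S5→X.
The unique mutual best reply is (S1, Y), giving (16, 18).
Alto's commitment gain: 17 − 16 = 1.

1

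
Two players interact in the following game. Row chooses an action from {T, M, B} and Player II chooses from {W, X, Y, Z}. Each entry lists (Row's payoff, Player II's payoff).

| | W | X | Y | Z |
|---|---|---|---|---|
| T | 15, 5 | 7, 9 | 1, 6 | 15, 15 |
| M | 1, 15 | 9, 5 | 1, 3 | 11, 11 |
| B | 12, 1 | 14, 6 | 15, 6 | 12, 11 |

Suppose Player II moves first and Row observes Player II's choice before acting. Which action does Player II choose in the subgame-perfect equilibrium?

Row best-responds to each possible Player II move:
- W: Row compares 15, 1, 12 and picks T; Player II would get 5.
- X: Row compares 7, 9, 14 and picks B; Player II would get 6.
- Y: Row compares 1, 1, 15 and picks B; Player II would get 6.
- Z: Row compares 15, 11, 12 and picks T; Player II would get 15.
Maximizing over 5, 6, 6, 15, Player II chooses Z. Subgame-perfect outcome: (T, Z) with payoffs (15, 15).

Z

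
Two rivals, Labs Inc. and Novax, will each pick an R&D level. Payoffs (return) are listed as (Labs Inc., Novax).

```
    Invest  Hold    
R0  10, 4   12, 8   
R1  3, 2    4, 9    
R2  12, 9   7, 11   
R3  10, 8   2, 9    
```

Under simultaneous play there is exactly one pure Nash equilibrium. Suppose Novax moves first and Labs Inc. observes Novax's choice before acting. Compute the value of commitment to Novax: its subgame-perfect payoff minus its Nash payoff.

1

Labs Inc. best-responds to each possible Novax move:
- Invest → Labs Inc. plays R2 (best of 10, 3, 12, 10); Novax gets 9.
- Hold → Labs Inc. plays R0 (best of 12, 4, 7, 2); Novax gets 8.
Among 9, 8, the best is 9 at Invest. Subgame-perfect outcome: (R2, Invest) with payoffs (12, 9).
Now find the simultaneous Nash equilibrium.
Labs Inc.'s best replies: Invest→R2; Hold→R0.
Novax's best replies: R0→Hold; R1→Hold; R2→Hold; R3→Hold.
The unique mutual best reply is (R0, Hold), giving (12, 8).
Novax's commitment gain: 9 − 8 = 1.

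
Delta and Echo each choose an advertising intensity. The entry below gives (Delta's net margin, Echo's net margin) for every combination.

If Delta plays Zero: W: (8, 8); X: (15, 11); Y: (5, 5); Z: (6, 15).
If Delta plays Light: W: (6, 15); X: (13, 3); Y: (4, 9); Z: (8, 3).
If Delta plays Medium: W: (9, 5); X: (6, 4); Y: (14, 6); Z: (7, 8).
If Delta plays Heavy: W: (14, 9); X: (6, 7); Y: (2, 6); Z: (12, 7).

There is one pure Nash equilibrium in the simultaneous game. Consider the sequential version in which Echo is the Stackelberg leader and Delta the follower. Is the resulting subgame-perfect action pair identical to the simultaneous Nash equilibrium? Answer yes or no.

no

Solve by backward induction (Echo leads).
- W → Delta plays Heavy (best of 8, 6, 9, 14); Echo gets 9.
- X → Delta plays Zero (best of 15, 13, 6, 6); Echo gets 11.
- Y → Delta plays Medium (best of 5, 4, 14, 2); Echo gets 6.
- Z → Delta plays Heavy (best of 6, 8, 7, 12); Echo gets 7.
Echo's induced payoffs are 9, 11, 6, 7, so Echo commits to X. Subgame-perfect outcome: (Zero, X) with payoffs (15, 11).
Under simultaneous play:
Delta's best replies: W→Heavy; X→Zero; Y→Medium; Z→Heavy.
Echo's best replies: Zero→Z; Light→W; Medium→Z; Heavy→W.
Only (Heavy, W) has each player best-responding; Nash payoffs (14, 9).
Sequential outcome (Zero, X) differs from the Nash profile (Heavy, W).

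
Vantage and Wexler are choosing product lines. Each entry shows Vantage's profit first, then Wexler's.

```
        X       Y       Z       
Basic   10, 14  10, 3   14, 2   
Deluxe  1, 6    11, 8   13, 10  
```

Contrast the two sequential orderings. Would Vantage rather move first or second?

first

If Vantage leads: Wexler's best replies are Basic→X, Deluxe→Z; Vantage's induced payoffs 10, 13; outcome (Deluxe, Z), payoffs (13, 10).
If Wexler leads: Vantage's best replies are X→Basic, Y→Deluxe, Z→Basic; Wexler's induced payoffs 14, 8, 2; outcome (Basic, X), payoffs (10, 14).
Vantage gets 13 moving first and 10 moving second, so Vantage prefers to move first.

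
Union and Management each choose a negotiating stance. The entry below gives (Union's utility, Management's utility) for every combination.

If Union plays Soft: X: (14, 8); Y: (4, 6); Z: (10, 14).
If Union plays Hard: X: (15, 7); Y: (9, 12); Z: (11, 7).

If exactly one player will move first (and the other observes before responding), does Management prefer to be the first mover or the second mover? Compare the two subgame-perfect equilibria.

If Union leads: Management's best replies are Soft→Z, Hard→Y; Union's induced payoffs 10, 9; outcome (Soft, Z), payoffs (10, 14).
If Management leads: Union's best replies are X→Hard, Y→Hard, Z→Hard; Management's induced payoffs 7, 12, 7; outcome (Hard, Y), payoffs (9, 12).
Management gets 12 moving first and 14 moving second, so Management prefers to move second.

second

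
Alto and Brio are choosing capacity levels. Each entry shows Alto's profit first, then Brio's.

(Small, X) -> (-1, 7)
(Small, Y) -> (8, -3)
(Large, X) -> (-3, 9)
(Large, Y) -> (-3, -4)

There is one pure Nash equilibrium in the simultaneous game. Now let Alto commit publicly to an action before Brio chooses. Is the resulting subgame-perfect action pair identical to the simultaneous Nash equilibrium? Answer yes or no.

yes

Solve by backward induction (Alto leads).
- Small: BR = X, leader payoff -1.
- Large: BR = X, leader payoff -3.
Alto's induced payoffs are -1, -3, so Alto commits to Small. Subgame-perfect outcome: (Small, X) with payoffs (-1, 7).
Under simultaneous play:
Alto's best replies: X→Small; Y→Small.
Brio's best replies: Small→X; Large→X.
The unique mutual best reply is (Small, X), giving (-1, 7).
Sequential outcome (Small, X) coincides with the Nash profile (Small, X).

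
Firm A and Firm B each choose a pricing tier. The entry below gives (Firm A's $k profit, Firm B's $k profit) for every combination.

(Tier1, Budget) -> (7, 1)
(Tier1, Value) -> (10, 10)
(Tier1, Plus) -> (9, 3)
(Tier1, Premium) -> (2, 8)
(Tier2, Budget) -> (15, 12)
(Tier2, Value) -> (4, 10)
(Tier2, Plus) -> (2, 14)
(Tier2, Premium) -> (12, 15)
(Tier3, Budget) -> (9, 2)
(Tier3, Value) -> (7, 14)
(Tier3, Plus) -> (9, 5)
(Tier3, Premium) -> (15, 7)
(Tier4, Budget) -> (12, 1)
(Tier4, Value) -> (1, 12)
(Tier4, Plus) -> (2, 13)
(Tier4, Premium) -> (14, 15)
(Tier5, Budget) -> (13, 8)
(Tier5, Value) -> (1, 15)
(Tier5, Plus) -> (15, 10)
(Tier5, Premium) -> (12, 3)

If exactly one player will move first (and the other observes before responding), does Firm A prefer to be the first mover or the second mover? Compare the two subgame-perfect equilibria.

If Firm A leads: Firm B's best replies are Tier1→Value, Tier2→Premium, Tier3→Value, Tier4→Premium, Tier5→Value; Firm A's induced payoffs 10, 12, 7, 14, 1; outcome (Tier4, Premium), payoffs (14, 15).
If Firm B leads: Firm A's best replies are Budget→Tier2, Value→Tier1, Plus→Tier5, Premium→Tier3; Firm B's induced payoffs 12, 10, 10, 7; outcome (Tier2, Budget), payoffs (15, 12).
Firm A gets 14 moving first and 15 moving second, so Firm A prefers to move second.

second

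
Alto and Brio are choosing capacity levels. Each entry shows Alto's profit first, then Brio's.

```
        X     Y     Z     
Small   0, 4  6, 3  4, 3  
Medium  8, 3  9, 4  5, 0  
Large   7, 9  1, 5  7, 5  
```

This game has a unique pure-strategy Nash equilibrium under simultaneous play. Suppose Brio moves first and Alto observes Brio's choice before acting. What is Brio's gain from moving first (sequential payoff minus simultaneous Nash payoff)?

1

Backward induction with Brio moving first.
- X → Alto plays Medium (best of 0, 8, 7); Brio gets 3.
- Y → Alto plays Medium (best of 6, 9, 1); Brio gets 4.
- Z → Alto plays Large (best of 4, 5, 7); Brio gets 5.
Maximizing over 3, 4, 5, Brio chooses Z. Subgame-perfect outcome: (Large, Z) with payoffs (7, 5).
For the simultaneous game, intersect best replies.
Alto's best replies: X→Medium; Y→Medium; Z→Large.
Brio's best replies: Small→X; Medium→Y; Large→X.
The unique mutual best reply is (Medium, Y), giving (9, 4).
Brio's commitment gain: 5 − 4 = 1.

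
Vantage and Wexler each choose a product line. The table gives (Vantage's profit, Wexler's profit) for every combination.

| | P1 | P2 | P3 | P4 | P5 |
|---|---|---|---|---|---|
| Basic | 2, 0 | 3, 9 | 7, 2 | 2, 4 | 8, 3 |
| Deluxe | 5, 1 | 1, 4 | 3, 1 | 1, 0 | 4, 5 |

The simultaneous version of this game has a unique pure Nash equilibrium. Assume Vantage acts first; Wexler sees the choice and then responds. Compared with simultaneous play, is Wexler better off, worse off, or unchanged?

worse off

Work backward from Wexler's decision.
- Basic: Wexler compares 0, 9, 2, 4, 3 and picks P2; Vantage would get 3.
- Deluxe: Wexler compares 1, 4, 1, 0, 5 and picks P5; Vantage would get 4.
Vantage's induced payoffs are 3, 4, so Vantage commits to Deluxe. Subgame-perfect outcome: (Deluxe, P5) with payoffs (4, 5).
Now find the simultaneous Nash equilibrium.
Vantage's best replies: P1→Deluxe; P2→Basic; P3→Basic; P4→Basic; P5→Basic.
Wexler's best replies: Basic→P2; Deluxe→P5.
The unique mutual best reply is (Basic, P2), giving (3, 9).
Wexler earns 5 sequentially versus 9 at the Nash outcome: worse off.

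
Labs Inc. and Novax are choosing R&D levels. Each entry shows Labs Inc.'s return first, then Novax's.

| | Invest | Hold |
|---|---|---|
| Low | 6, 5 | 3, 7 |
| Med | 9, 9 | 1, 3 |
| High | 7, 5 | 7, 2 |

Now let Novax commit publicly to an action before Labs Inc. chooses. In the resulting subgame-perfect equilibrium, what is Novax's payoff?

9

Work backward from Labs Inc.'s decision.
- Invest → Labs Inc. plays Med (best of 6, 9, 7); Novax gets 9.
- Hold → Labs Inc. plays High (best of 3, 1, 7); Novax gets 2.
Novax's induced payoffs are 9, 2, so Novax commits to Invest. Subgame-perfect outcome: (Med, Invest) with payoffs (9, 9).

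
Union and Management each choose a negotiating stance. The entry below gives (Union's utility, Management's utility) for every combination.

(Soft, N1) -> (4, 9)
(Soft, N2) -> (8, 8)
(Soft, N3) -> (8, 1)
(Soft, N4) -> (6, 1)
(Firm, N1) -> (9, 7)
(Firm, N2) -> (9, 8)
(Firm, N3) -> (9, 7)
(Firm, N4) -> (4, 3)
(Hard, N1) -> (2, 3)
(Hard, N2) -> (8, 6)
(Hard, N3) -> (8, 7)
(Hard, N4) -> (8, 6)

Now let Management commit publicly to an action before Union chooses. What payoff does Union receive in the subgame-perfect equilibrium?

9

Union best-responds to each possible Management move:
- N1 → Union plays Firm (best of 4, 9, 2); Management gets 7.
- N2 → Union plays Firm (best of 8, 9, 8); Management gets 8.
- N3 → Union plays Firm (best of 8, 9, 8); Management gets 7.
- N4 → Union plays Hard (best of 6, 4, 8); Management gets 6.
Among 7, 8, 7, 6, the best is 8 at N2. Subgame-perfect outcome: (Firm, N2) with payoffs (9, 8).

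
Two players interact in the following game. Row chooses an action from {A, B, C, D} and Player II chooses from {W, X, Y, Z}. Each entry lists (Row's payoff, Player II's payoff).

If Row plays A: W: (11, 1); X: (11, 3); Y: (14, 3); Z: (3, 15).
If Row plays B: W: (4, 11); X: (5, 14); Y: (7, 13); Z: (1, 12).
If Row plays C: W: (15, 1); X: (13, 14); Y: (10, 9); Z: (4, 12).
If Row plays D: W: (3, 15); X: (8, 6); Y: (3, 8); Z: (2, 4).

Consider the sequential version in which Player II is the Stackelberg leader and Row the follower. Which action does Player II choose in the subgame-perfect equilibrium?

X

Solve by backward induction (Player II leads).
- W → Row plays C (best of 11, 4, 15, 3); Player II gets 1.
- X → Row plays C (best of 11, 5, 13, 8); Player II gets 14.
- Y → Row plays A (best of 14, 7, 10, 3); Player II gets 3.
- Z → Row plays C (best of 3, 1, 4, 2); Player II gets 12.
Among 1, 14, 3, 12, the best is 14 at X. Subgame-perfect outcome: (C, X) with payoffs (13, 14).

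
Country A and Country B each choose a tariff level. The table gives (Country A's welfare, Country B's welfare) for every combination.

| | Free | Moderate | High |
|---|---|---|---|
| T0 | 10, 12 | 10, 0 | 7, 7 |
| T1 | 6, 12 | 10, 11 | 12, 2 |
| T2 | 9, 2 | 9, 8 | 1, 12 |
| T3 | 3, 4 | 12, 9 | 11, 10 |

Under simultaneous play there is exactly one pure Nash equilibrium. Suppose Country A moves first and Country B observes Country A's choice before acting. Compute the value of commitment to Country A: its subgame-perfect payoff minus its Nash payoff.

1

Backward induction with Country A moving first.
- T0: Country B compares 12, 0, 7 and picks Free; Country A would get 10.
- T1: Country B compares 12, 11, 2 and picks Free; Country A would get 6.
- T2: Country B compares 2, 8, 12 and picks High; Country A would get 1.
- T3: Country B compares 4, 9, 10 and picks High; Country A would get 11.
Among 10, 6, 1, 11, the best is 11 at T3. Subgame-perfect outcome: (T3, High) with payoffs (11, 10).
For the simultaneous game, intersect best replies.
Country A's best replies: Free→T0; Moderate→T3; High→T1.
Country B's best replies: T0→Free; T1→Free; T2→High; T3→High.
The unique mutual best reply is (T0, Free), giving (10, 12).
Country A's commitment gain: 11 − 10 = 1.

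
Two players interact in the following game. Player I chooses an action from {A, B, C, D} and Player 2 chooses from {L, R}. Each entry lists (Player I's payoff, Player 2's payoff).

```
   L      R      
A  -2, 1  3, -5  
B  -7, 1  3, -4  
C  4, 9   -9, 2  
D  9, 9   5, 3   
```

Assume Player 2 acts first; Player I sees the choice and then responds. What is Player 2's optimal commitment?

L

Backward induction with Player 2 moving first.
- L: Player I compares -2, -7, 4, 9 and picks D; Player 2 would get 9.
- R: Player I compares 3, 3, -9, 5 and picks D; Player 2 would get 3.
Among 9, 3, the best is 9 at L. Subgame-perfect outcome: (D, L) with payoffs (9, 9).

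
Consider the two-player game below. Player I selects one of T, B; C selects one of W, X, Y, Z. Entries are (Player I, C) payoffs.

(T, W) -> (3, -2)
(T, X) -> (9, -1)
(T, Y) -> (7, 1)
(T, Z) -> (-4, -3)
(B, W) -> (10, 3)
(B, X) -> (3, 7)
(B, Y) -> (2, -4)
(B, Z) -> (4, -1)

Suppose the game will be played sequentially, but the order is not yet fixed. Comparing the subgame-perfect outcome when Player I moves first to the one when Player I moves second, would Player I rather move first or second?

If Player I leads: C's best replies are T→Y, B→X; Player I's induced payoffs 7, 3; outcome (T, Y), payoffs (7, 1).
If C leads: Player I's best replies are W→B, X→T, Y→T, Z→B; C's induced payoffs 3, -1, 1, -1; outcome (B, W), payoffs (10, 3).
Player I gets 7 moving first and 10 moving second, so Player I prefers to move second.

second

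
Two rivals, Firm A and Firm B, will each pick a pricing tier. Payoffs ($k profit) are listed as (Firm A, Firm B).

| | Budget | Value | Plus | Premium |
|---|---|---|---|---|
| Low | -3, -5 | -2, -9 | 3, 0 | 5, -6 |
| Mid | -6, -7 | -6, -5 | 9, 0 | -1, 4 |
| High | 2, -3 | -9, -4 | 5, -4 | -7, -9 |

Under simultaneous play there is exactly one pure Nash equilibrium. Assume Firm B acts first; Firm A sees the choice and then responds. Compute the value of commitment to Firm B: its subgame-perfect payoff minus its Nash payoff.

Solve by backward induction (Firm B leads).
- Budget: BR = High, leader payoff -3.
- Value: BR = Low, leader payoff -9.
- Plus: BR = Mid, leader payoff 0.
- Premium: BR = Low, leader payoff -6.
Maximizing over -3, -9, 0, -6, Firm B chooses Plus. Subgame-perfect outcome: (Mid, Plus) with payoffs (9, 0).
Under simultaneous play:
Firm A's best replies: Budget→High; Value→Low; Plus→Mid; Premium→Low.
Firm B's best replies: Low→Plus; Mid→Premium; High→Budget.
The unique mutual best reply is (High, Budget), giving (2, -3).
Firm B's commitment gain: 0 − -3 = 3.

3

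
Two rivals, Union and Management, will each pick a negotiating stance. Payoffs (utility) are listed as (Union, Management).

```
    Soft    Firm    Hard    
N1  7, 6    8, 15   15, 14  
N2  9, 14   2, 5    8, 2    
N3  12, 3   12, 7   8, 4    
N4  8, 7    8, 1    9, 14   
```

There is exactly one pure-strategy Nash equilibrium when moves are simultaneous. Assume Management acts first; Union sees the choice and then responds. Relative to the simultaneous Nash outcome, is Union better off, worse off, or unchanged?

better off

Union best-responds to each possible Management move:
- Soft: Union compares 7, 9, 12, 8 and picks N3; Management would get 3.
- Firm: Union compares 8, 2, 12, 8 and picks N3; Management would get 7.
- Hard: Union compares 15, 8, 8, 9 and picks N1; Management would get 14.
Management's induced payoffs are 3, 7, 14, so Management commits to Hard. Subgame-perfect outcome: (N1, Hard) with payoffs (15, 14).
For the simultaneous game, intersect best replies.
Union's best replies: Soft→N3; Firm→N3; Hard→N1.
Management's best replies: N1→Firm; N2→Soft; N3→Firm; N4→Hard.
The unique mutual best reply is (N3, Firm), giving (12, 7).
Union earns 15 sequentially versus 12 at the Nash outcome: better off.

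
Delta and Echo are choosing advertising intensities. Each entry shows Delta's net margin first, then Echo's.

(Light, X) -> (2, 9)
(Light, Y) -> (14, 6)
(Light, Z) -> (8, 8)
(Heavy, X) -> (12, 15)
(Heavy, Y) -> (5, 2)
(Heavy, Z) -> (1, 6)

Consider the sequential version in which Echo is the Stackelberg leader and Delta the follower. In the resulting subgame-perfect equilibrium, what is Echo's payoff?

Solve by backward induction (Echo leads).
- X: BR = Heavy, leader payoff 15.
- Y: BR = Light, leader payoff 6.
- Z: BR = Light, leader payoff 8.
Echo's induced payoffs are 15, 6, 8, so Echo commits to X. Subgame-perfect outcome: (Heavy, X) with payoffs (12, 15).

15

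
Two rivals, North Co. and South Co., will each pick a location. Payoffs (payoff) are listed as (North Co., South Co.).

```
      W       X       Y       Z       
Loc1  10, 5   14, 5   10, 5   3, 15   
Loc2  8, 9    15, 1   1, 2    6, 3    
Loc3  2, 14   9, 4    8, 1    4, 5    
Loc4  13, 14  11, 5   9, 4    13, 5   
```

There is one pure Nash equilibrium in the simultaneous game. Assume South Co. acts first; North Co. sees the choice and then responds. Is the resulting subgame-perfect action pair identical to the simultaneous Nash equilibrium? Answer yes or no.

Solve by backward induction (South Co. leads).
- W: North Co. compares 10, 8, 2, 13 and picks Loc4; South Co. would get 14.
- X: North Co. compares 14, 15, 9, 11 and picks Loc2; South Co. would get 1.
- Y: North Co. compares 10, 1, 8, 9 and picks Loc1; South Co. would get 5.
- Z: North Co. compares 3, 6, 4, 13 and picks Loc4; South Co. would get 5.
South Co.'s induced payoffs are 14, 1, 5, 5, so South Co. commits to W. Subgame-perfect outcome: (Loc4, W) with payoffs (13, 14).
For the simultaneous game, intersect best replies.
North Co.'s best replies: W→Loc4; X→Loc2; Y→Loc1; Z→Loc4.
South Co.'s best replies: Loc1→Z; Loc2→W; Loc3→W; Loc4→W.
Only (Loc4, W) has each player best-responding; Nash payoffs (13, 14).
Sequential outcome (Loc4, W) coincides with the Nash profile (Loc4, W).

yes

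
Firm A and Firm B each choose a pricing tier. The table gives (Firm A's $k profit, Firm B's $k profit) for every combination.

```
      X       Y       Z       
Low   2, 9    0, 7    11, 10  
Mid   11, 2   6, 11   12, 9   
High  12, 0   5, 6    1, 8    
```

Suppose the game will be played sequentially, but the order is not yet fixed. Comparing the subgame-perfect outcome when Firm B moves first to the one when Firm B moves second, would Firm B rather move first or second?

first

If Firm A leads: Firm B's best replies are Low→Z, Mid→Y, High→Z; Firm A's induced payoffs 11, 6, 1; outcome (Low, Z), payoffs (11, 10).
If Firm B leads: Firm A's best replies are X→High, Y→Mid, Z→Mid; Firm B's induced payoffs 0, 11, 9; outcome (Mid, Y), payoffs (6, 11).
Firm B gets 11 moving first and 10 moving second, so Firm B prefers to move first.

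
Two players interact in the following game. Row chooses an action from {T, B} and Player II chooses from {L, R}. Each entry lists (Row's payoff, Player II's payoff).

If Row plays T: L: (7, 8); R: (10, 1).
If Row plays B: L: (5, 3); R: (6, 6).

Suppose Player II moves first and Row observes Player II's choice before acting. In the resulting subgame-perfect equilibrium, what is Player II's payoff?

Row best-responds to each possible Player II move:
- L → Row plays T (best of 7, 5); Player II gets 8.
- R → Row plays T (best of 10, 6); Player II gets 1.
Player II's induced payoffs are 8, 1, so Player II commits to L. Subgame-perfect outcome: (T, L) with payoffs (7, 8).

8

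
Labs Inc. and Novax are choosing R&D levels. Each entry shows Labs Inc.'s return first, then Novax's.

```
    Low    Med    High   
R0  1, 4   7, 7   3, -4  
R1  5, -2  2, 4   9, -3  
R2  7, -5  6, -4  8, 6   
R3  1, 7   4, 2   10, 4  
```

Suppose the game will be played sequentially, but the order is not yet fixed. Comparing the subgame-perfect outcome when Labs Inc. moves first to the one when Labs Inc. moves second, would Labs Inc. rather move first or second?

If Labs Inc. leads: Novax's best replies are R0→Med, R1→Med, R2→High, R3→Low; Labs Inc.'s induced payoffs 7, 2, 8, 1; outcome (R2, High), payoffs (8, 6).
If Novax leads: Labs Inc.'s best replies are Low→R2, Med→R0, High→R3; Novax's induced payoffs -5, 7, 4; outcome (R0, Med), payoffs (7, 7).
Labs Inc. gets 8 moving first and 7 moving second, so Labs Inc. prefers to move first.

first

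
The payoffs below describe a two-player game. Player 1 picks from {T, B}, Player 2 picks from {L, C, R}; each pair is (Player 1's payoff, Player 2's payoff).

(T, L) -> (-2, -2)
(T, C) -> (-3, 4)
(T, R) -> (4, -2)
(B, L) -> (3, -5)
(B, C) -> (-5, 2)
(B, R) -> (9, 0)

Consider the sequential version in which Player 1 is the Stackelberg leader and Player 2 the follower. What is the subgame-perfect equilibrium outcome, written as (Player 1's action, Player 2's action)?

(T, C)

Backward induction with Player 1 moving first.
- T: Player 2 compares -2, 4, -2 and picks C; Player 1 would get -3.
- B: Player 2 compares -5, 2, 0 and picks C; Player 1 would get -5.
Player 1's induced payoffs are -3, -5, so Player 1 commits to T. Subgame-perfect outcome: (T, C) with payoffs (-3, 4).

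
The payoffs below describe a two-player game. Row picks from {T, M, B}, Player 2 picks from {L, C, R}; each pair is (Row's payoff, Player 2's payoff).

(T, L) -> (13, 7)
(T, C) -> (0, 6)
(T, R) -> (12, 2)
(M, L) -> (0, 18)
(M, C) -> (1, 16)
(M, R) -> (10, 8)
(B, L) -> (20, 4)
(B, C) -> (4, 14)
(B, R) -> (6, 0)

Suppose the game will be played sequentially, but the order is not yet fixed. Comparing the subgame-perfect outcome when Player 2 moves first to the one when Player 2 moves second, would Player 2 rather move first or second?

first

If Row leads: Player 2's best replies are T→L, M→L, B→C; Row's induced payoffs 13, 0, 4; outcome (T, L), payoffs (13, 7).
If Player 2 leads: Row's best replies are L→B, C→B, R→T; Player 2's induced payoffs 4, 14, 2; outcome (B, C), payoffs (4, 14).
Player 2 gets 14 moving first and 7 moving second, so Player 2 prefers to move first.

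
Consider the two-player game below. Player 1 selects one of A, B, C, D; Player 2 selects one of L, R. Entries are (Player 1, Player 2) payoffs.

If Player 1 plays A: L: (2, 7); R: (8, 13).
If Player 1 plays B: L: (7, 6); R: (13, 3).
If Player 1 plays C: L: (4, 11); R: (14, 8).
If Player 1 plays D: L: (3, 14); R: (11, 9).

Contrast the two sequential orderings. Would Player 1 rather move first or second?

second

If Player 1 leads: Player 2's best replies are A→R, B→L, C→L, D→L; Player 1's induced payoffs 8, 7, 4, 3; outcome (A, R), payoffs (8, 13).
If Player 2 leads: Player 1's best replies are L→B, R→C; Player 2's induced payoffs 6, 8; outcome (C, R), payoffs (14, 8).
Player 1 gets 8 moving first and 14 moving second, so Player 1 prefers to move second.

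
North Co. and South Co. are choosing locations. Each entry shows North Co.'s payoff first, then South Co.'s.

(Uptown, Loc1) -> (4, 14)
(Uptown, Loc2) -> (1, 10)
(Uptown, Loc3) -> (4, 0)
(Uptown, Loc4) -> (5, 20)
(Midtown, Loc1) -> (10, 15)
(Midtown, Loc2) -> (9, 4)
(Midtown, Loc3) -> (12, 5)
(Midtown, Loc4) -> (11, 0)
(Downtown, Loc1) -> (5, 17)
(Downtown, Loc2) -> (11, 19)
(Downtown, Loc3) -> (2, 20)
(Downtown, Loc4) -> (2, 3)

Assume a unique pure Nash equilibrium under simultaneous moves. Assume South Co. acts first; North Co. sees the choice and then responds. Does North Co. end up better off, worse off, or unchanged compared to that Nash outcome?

Backward induction with South Co. moving first.
- Loc1: BR = Midtown, leader payoff 15.
- Loc2: BR = Downtown, leader payoff 19.
- Loc3: BR = Midtown, leader payoff 5.
- Loc4: BR = Midtown, leader payoff 0.
Maximizing over 15, 19, 5, 0, South Co. chooses Loc2. Subgame-perfect outcome: (Downtown, Loc2) with payoffs (11, 19).
Under simultaneous play:
North Co.'s best replies: Loc1→Midtown; Loc2→Downtown; Loc3→Midtown; Loc4→Midtown.
South Co.'s best replies: Uptown→Loc4; Midtown→Loc1; Downtown→Loc3.
The unique mutual best reply is (Midtown, Loc1), giving (10, 15).
North Co. earns 11 sequentially versus 10 at the Nash outcome: better off.

better off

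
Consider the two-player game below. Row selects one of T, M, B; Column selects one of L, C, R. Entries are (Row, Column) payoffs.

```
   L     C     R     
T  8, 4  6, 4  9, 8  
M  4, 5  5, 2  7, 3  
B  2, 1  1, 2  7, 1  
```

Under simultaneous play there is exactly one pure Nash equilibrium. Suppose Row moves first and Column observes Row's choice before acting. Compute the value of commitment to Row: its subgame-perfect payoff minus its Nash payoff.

Backward induction with Row moving first.
- T → Column plays R (best of 4, 4, 8); Row gets 9.
- M → Column plays L (best of 5, 2, 3); Row gets 4.
- B → Column plays C (best of 1, 2, 1); Row gets 1.
Row's induced payoffs are 9, 4, 1, so Row commits to T. Subgame-perfect outcome: (T, R) with payoffs (9, 8).
Under simultaneous play:
Row's best replies: L→T; C→T; R→T.
Column's best replies: T→R; M→L; B→C.
The unique mutual best reply is (T, R), giving (9, 8).
Row's commitment gain: 9 − 9 = 0.

0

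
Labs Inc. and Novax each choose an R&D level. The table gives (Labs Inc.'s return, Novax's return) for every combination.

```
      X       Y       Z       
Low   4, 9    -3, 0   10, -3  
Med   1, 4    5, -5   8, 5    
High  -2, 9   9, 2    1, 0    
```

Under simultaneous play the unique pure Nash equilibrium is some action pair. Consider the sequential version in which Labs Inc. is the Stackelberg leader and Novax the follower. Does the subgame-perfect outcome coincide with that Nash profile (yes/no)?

Solve by backward induction (Labs Inc. leads).
- Low: Novax compares 9, 0, -3 and picks X; Labs Inc. would get 4.
- Med: Novax compares 4, -5, 5 and picks Z; Labs Inc. would get 8.
- High: Novax compares 9, 2, 0 and picks X; Labs Inc. would get -2.
Labs Inc.'s induced payoffs are 4, 8, -2, so Labs Inc. commits to Med. Subgame-perfect outcome: (Med, Z) with payoffs (8, 5).
Now find the simultaneous Nash equilibrium.
Labs Inc.'s best replies: X→Low; Y→High; Z→Low.
Novax's best replies: Low→X; Med→Z; High→X.
Only (Low, X) has each player best-responding; Nash payoffs (4, 9).
Sequential outcome (Med, Z) differs from the Nash profile (Low, X).

no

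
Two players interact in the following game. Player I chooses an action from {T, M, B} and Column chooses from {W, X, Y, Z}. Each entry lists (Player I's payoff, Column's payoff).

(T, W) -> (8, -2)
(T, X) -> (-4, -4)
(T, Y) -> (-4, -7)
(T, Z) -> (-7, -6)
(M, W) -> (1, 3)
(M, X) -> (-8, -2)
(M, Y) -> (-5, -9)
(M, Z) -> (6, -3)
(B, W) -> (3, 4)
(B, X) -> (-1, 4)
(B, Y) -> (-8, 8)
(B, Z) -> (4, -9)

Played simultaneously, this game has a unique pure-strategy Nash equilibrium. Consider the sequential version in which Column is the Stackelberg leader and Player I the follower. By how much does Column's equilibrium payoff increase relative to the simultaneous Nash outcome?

Player I best-responds to each possible Column move:
- W: Player I compares 8, 1, 3 and picks T; Column would get -2.
- X: Player I compares -4, -8, -1 and picks B; Column would get 4.
- Y: Player I compares -4, -5, -8 and picks T; Column would get -7.
- Z: Player I compares -7, 6, 4 and picks M; Column would get -3.
Maximizing over -2, 4, -7, -3, Column chooses X. Subgame-perfect outcome: (B, X) with payoffs (-1, 4).
Under simultaneous play:
Player I's best replies: W→T; X→B; Y→T; Z→M.
Column's best replies: T→W; M→W; B→Y.
Only (T, W) has each player best-responding; Nash payoffs (8, -2).
Column's commitment gain: 4 − -2 = 6.

6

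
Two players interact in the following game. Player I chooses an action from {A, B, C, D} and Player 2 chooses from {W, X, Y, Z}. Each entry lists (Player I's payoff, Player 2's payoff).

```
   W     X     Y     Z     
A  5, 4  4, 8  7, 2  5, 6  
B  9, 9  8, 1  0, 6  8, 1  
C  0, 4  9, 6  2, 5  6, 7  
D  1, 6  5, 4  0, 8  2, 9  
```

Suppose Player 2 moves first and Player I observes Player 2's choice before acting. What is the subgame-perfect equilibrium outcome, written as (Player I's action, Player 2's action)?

(B, W)

Work backward from Player I's decision.
- W: BR = B, leader payoff 9.
- X: BR = C, leader payoff 6.
- Y: BR = A, leader payoff 2.
- Z: BR = B, leader payoff 1.
Maximizing over 9, 6, 2, 1, Player 2 chooses W. Subgame-perfect outcome: (B, W) with payoffs (9, 9).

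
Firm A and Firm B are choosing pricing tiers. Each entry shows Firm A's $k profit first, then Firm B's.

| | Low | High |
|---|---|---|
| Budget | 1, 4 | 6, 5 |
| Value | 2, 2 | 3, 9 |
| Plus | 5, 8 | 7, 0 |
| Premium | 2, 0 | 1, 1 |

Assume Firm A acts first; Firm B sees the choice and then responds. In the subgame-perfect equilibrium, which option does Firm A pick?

Solve by backward induction (Firm A leads).
- Budget: Firm B compares 4, 5 and picks High; Firm A would get 6.
- Value: Firm B compares 2, 9 and picks High; Firm A would get 3.
- Plus: Firm B compares 8, 0 and picks Low; Firm A would get 5.
- Premium: Firm B compares 0, 1 and picks High; Firm A would get 1.
Among 6, 3, 5, 1, the best is 6 at Budget. Subgame-perfect outcome: (Budget, High) with payoffs (6, 5).

Budget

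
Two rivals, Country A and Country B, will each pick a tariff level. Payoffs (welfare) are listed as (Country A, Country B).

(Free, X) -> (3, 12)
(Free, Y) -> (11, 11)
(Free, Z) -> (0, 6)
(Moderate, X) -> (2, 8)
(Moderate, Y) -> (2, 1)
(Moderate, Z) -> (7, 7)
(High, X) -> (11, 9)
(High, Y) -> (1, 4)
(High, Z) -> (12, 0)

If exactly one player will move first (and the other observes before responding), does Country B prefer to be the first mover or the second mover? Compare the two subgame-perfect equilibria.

first

If Country A leads: Country B's best replies are Free→X, Moderate→X, High→X; Country A's induced payoffs 3, 2, 11; outcome (High, X), payoffs (11, 9).
If Country B leads: Country A's best replies are X→High, Y→Free, Z→High; Country B's induced payoffs 9, 11, 0; outcome (Free, Y), payoffs (11, 11).
Country B gets 11 moving first and 9 moving second, so Country B prefers to move first.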